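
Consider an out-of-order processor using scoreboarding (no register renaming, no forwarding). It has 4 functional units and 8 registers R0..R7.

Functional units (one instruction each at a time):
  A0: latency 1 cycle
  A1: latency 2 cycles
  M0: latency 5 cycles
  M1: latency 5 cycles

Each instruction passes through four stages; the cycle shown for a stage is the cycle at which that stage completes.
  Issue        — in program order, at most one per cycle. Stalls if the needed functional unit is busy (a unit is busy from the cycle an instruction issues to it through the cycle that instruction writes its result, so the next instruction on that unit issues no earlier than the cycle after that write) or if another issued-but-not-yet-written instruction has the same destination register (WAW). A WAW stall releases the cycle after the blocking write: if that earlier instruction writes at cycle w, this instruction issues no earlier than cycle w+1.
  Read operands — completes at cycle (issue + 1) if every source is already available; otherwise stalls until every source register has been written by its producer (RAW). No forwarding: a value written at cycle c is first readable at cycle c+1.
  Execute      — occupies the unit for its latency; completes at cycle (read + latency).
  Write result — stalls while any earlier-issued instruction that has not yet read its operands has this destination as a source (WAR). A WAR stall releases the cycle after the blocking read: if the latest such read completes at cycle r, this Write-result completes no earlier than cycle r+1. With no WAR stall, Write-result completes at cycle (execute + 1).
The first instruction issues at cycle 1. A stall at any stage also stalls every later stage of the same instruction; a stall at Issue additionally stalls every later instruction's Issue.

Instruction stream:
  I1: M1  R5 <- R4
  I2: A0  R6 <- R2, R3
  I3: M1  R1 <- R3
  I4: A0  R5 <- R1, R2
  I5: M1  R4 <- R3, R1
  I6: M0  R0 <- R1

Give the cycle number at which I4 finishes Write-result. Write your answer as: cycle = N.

cycle = 19

t=1  I1 issues→M1
t=2  I1 reads · I2 issues→A0
t=3  I2 reads
t=4  I2 exec-done
t=5  I2 writes R6
t=7  I1 exec-done
t=8  I1 writes R5
t=9  I3 issues→M1
t=10  I3 reads · I4 issues→A0
t=15  I3 exec-done
t=16  I3 writes R1
t=17  I4 reads · I5 issues→M1
t=18  I4 exec-done · I5 reads · I6 issues→M0
t=19  I4 writes R5 · I6 reads
t=23  I5 exec-done
t=24  I5 writes R4 · I6 exec-done
t=25  I6 writes R0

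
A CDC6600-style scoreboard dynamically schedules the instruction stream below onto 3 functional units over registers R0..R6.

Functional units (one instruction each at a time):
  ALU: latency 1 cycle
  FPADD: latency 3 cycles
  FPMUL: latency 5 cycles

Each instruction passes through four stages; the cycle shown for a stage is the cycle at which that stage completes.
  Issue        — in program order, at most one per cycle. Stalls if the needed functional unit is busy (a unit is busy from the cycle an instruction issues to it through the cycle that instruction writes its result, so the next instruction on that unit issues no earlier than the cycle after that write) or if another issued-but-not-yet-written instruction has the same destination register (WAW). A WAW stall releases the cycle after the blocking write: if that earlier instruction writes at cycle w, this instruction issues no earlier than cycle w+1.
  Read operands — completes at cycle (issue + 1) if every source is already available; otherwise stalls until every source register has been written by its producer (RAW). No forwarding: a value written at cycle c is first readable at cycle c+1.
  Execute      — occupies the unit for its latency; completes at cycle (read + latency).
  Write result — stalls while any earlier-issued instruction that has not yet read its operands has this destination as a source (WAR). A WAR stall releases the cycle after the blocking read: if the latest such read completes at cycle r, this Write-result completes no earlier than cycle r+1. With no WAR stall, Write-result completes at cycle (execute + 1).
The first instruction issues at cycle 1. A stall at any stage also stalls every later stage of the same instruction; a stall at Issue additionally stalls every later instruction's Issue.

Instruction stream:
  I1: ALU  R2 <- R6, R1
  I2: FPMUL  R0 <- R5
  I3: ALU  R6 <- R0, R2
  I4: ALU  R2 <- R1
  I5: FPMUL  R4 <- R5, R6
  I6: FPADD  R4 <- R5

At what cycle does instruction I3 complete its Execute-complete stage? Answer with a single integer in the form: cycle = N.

cycle = 11

1) issue 1, read 2, done 3, write 4
2) issue 2, read 3, done 8, write 9
3) issue 5, read 10, done 11, write 12  <struct: ALU busy until I1 writes@4 / RAW R0: wait I2 write@9>
4) issue 13, read 14, done 15, write 16  <struct: ALU busy until I3 writes@12>
5) issue 14, read 15, done 20, write 21
6) issue 22, read 23, done 26, write 27  <WAW R4: wait I5 write@21>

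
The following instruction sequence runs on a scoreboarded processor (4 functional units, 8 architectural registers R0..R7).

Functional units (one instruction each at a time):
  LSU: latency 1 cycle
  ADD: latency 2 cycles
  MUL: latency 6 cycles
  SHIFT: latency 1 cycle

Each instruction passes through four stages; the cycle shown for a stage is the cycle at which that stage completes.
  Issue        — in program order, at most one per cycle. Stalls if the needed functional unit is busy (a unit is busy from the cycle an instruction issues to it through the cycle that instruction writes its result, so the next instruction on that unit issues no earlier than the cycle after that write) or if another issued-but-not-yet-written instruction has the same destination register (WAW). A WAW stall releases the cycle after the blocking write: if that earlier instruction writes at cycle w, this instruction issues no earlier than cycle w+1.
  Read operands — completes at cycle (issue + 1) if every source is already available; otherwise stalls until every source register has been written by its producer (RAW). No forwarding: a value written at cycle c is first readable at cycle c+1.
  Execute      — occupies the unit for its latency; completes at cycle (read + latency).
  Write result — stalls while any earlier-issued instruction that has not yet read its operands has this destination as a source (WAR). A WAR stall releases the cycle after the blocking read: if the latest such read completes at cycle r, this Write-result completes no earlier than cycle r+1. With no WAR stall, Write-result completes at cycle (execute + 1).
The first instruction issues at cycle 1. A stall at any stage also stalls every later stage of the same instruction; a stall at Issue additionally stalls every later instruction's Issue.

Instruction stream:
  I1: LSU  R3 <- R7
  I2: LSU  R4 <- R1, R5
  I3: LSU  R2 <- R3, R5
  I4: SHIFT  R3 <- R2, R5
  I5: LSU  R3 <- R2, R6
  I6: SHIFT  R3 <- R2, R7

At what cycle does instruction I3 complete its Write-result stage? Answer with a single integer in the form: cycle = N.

t=1  I1→LSU
t=2  I1 RO
t=3  I1 EX
t=4  I1 WR R3
t=5  I2→LSU
t=6  I2 RO
t=7  I2 EX
t=8  I2 WR R4
t=9  I3→LSU
t=10  I3 RO; I4→SHIFT
t=11  I3 EX
t=12  I3 WR R2
t=13  I4 RO
t=14  I4 EX
t=15  I4 WR R3
t=16  I5→LSU
t=17  I5 RO
t=18  I5 EX
t=19  I5 WR R3
t=20  I6→SHIFT
t=21  I6 RO
t=22  I6 EX
t=23  I6 WR R3

cycle = 12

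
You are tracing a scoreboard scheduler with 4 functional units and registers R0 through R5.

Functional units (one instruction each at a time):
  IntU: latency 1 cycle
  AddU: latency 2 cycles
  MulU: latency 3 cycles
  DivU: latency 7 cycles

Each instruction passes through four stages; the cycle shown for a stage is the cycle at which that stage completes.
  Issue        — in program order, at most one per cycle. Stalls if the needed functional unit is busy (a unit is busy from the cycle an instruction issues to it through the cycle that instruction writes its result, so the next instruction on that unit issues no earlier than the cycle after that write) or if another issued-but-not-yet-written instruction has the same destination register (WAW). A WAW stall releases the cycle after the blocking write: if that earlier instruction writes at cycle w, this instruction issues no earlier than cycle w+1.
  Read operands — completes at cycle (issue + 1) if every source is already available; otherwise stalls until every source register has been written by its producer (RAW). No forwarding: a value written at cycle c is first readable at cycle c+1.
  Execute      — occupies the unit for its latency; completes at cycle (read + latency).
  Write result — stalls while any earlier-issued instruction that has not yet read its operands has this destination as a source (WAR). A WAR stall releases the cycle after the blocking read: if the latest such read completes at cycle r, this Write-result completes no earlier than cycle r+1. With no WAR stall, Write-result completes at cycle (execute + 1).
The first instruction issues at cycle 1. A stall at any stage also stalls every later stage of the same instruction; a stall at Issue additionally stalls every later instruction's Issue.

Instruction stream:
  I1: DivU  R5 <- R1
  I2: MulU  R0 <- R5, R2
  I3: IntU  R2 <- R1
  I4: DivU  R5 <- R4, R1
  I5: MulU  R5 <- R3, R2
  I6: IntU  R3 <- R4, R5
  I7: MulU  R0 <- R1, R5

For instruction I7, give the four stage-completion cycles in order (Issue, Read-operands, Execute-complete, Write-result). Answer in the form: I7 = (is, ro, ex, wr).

I7 = (27, 28, 31, 32)

cycle 1: issue I1 (DivU)
cycle 2: I1 read-ops | issue I2 (MulU)
cycle 3: issue I3 (IntU)
cycle 4: I3 read-ops
cycle 5: I3 finished on IntU
cycle 9: I1 finished on DivU
cycle 10: I1→R5
cycle 11: I2 read-ops | issue I4 (DivU)
cycle 12: I3→R2 | I4 read-ops
cycle 14: I2 finished on MulU
cycle 15: I2→R0
cycle 19: I4 finished on DivU
cycle 20: I4→R5
cycle 21: issue I5 (MulU)
cycle 22: I5 read-ops | issue I6 (IntU)
cycle 25: I5 finished on MulU
cycle 26: I5→R5
cycle 27: I6 read-ops | issue I7 (MulU)
cycle 28: I6 finished on IntU | I7 read-ops
cycle 29: I6→R3
cycle 31: I7 finished on MulU
cycle 32: I7→R0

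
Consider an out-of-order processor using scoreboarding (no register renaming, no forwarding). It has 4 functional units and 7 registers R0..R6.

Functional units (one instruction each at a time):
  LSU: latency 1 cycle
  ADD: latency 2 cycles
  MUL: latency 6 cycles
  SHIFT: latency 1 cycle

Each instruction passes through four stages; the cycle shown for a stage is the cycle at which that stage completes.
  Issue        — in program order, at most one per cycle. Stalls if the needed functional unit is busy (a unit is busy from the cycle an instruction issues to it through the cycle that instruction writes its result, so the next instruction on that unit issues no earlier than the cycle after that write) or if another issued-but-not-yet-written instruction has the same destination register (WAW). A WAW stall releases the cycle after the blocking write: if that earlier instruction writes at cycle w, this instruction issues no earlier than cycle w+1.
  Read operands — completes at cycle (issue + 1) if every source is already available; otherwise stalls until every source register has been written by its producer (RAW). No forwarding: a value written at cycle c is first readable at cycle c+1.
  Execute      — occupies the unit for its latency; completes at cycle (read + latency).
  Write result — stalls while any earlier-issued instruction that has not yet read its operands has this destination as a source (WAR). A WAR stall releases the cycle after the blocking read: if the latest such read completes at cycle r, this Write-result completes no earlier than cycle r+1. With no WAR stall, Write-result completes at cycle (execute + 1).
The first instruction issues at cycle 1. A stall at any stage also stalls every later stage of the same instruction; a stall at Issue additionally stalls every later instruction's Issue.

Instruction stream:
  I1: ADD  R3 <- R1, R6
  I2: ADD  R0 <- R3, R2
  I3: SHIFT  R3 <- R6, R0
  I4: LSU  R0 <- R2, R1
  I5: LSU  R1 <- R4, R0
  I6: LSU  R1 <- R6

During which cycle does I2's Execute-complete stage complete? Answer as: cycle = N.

cycle = 9

I1: IS=1 RO=2 EX=4 WR=5
I2: IS=6 RO=7 EX=9 WR=10  [struct: ADD busy until I1 writes@5]
I3: IS=7 RO=11 EX=12 WR=13  [RAW R0: wait I2 write@10]
I4: IS=11 RO=12 EX=13 WR=14  [WAW R0: wait I2 write@10]
I5: IS=15 RO=16 EX=17 WR=18  [struct: LSU busy until I4 writes@14]
I6: IS=19 RO=20 EX=21 WR=22  [struct: LSU busy until I5 writes@18]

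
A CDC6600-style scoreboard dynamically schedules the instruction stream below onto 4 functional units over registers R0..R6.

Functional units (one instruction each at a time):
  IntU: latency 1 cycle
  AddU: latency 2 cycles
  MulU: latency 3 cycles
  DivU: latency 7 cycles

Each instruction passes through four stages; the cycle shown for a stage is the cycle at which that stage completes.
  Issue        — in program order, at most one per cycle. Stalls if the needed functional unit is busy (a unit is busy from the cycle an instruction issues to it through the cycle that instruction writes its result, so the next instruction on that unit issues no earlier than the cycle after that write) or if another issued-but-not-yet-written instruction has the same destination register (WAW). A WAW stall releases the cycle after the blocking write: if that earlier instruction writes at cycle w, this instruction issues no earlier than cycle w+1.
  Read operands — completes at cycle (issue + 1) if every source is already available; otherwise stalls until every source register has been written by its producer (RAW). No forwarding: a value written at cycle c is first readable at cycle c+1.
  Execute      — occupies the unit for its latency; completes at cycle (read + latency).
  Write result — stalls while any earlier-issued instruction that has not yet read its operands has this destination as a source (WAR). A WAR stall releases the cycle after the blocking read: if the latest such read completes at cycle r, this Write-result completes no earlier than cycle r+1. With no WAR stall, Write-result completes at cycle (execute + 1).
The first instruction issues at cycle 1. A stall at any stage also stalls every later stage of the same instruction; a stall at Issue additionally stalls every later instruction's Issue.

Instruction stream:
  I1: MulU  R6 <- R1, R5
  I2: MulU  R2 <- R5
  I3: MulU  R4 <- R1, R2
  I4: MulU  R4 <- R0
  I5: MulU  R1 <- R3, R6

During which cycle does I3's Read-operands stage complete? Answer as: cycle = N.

cycle = 14

[I1] 1/2/5/6
[I2] 7/8/11/12  (struct: MulU busy until I1 writes@6)
[I3] 13/14/17/18  (struct: MulU busy until I2 writes@12)
[I4] 19/20/23/24  (struct: MulU busy until I3 writes@18)
[I5] 25/26/29/30  (struct: MulU busy until I4 writes@24)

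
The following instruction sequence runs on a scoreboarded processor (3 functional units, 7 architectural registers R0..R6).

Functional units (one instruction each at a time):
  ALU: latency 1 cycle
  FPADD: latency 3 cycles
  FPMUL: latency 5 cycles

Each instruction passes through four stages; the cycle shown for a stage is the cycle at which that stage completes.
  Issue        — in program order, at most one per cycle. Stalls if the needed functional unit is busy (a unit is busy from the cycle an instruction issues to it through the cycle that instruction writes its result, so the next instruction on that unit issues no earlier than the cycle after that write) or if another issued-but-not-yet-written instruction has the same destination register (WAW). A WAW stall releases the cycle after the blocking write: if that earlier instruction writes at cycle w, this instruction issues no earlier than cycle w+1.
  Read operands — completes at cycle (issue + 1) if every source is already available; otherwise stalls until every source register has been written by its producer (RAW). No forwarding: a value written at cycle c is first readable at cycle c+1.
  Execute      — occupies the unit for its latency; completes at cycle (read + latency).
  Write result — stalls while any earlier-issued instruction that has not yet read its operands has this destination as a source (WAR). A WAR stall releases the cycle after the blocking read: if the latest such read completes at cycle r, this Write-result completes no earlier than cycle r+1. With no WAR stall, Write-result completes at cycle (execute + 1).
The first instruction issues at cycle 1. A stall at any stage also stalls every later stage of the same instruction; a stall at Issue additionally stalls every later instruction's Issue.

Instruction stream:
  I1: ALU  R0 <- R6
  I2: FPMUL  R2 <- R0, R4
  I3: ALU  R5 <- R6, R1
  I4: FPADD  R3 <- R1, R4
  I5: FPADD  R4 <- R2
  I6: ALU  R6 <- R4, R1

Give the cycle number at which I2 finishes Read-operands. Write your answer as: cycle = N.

cycle = 5

I1  is:1  ro:2  ex:3  wr:4
I2  is:2  ro:5  ex:10  wr:11  — RAW R0: wait I1 write@4
I3  is:5  ro:6  ex:7  wr:8  — struct: ALU busy until I1 writes@4
I4  is:6  ro:7  ex:10  wr:11
I5  is:12  ro:13  ex:16  wr:17  — struct: FPADD busy until I4 writes@11
I6  is:13  ro:18  ex:19  wr:20  — RAW R4: wait I5 write@17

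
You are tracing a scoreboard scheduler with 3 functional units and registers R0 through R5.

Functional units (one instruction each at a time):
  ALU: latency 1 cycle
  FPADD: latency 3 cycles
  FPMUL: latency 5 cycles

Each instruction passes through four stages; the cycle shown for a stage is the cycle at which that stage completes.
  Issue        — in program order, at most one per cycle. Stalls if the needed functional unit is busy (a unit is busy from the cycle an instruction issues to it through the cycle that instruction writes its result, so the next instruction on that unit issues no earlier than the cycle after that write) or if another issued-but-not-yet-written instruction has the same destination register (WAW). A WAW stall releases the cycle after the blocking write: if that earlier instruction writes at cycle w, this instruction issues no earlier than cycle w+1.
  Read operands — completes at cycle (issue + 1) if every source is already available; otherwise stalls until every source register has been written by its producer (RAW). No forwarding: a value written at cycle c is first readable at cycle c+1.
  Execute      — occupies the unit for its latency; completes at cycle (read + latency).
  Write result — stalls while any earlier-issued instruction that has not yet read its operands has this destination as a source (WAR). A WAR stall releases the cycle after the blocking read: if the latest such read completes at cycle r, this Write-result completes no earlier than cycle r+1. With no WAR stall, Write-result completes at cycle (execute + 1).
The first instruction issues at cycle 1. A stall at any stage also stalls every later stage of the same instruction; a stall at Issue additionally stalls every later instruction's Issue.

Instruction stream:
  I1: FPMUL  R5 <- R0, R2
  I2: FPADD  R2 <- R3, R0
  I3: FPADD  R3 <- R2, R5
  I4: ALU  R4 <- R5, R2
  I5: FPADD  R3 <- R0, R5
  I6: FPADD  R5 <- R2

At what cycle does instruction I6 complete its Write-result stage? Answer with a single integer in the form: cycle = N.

t=1  issue I1 (FPMUL)
t=2  I1 read-ops · issue I2 (FPADD)
t=3  I2 read-ops
t=6  I2 finished on FPADD
t=7  I1 finished on FPMUL · I2→R2
t=8  I1→R5 · issue I3 (FPADD)
t=9  I3 read-ops · issue I4 (ALU)
t=10  I4 read-ops
t=11  I4 finished on ALU
t=12  I3 finished on FPADD · I4→R4
t=13  I3→R3
t=14  issue I5 (FPADD)
t=15  I5 read-ops
t=18  I5 finished on FPADD
t=19  I5→R3
t=20  issue I6 (FPADD)
t=21  I6 read-ops
t=24  I6 finished on FPADD
t=25  I6→R5

cycle = 25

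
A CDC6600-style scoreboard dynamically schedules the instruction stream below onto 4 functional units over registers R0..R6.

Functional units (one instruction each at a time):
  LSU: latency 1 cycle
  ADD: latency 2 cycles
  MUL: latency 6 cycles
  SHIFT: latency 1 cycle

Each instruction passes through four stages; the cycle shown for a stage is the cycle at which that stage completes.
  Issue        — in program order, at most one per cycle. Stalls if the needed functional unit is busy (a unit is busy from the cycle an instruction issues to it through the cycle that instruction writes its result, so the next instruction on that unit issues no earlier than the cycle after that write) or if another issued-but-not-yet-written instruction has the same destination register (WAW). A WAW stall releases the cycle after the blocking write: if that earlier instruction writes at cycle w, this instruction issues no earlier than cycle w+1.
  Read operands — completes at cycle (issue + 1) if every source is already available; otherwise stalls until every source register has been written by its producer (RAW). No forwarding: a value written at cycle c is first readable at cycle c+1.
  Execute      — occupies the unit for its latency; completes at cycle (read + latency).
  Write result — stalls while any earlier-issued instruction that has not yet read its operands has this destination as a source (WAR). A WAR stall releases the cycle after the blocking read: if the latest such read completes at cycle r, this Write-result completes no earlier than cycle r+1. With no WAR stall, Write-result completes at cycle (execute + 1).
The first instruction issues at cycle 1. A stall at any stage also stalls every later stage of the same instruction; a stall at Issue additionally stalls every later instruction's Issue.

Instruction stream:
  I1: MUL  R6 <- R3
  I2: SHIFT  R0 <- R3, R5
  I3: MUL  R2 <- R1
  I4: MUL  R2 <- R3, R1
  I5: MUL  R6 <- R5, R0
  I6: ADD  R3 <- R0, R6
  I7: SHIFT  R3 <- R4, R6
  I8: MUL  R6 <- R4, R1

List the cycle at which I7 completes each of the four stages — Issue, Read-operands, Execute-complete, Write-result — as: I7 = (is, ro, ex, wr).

I7 = (41, 42, 43, 44)

cycle 1: I1→MUL
cycle 2: I1 RO | I2→SHIFT
cycle 3: I2 RO
cycle 4: I2 EX
cycle 5: I2 WR R0
cycle 8: I1 EX
cycle 9: I1 WR R6
cycle 10: I3→MUL
cycle 11: I3 RO
cycle 17: I3 EX
cycle 18: I3 WR R2
cycle 19: I4→MUL
cycle 20: I4 RO
cycle 26: I4 EX
cycle 27: I4 WR R2
cycle 28: I5→MUL
cycle 29: I5 RO | I6→ADD
cycle 35: I5 EX
cycle 36: I5 WR R6
cycle 37: I6 RO
cycle 39: I6 EX
cycle 40: I6 WR R3
cycle 41: I7→SHIFT
cycle 42: I7 RO | I8→MUL
cycle 43: I7 EX | I8 RO
cycle 44: I7 WR R3
cycle 49: I8 EX
cycle 50: I8 WR R6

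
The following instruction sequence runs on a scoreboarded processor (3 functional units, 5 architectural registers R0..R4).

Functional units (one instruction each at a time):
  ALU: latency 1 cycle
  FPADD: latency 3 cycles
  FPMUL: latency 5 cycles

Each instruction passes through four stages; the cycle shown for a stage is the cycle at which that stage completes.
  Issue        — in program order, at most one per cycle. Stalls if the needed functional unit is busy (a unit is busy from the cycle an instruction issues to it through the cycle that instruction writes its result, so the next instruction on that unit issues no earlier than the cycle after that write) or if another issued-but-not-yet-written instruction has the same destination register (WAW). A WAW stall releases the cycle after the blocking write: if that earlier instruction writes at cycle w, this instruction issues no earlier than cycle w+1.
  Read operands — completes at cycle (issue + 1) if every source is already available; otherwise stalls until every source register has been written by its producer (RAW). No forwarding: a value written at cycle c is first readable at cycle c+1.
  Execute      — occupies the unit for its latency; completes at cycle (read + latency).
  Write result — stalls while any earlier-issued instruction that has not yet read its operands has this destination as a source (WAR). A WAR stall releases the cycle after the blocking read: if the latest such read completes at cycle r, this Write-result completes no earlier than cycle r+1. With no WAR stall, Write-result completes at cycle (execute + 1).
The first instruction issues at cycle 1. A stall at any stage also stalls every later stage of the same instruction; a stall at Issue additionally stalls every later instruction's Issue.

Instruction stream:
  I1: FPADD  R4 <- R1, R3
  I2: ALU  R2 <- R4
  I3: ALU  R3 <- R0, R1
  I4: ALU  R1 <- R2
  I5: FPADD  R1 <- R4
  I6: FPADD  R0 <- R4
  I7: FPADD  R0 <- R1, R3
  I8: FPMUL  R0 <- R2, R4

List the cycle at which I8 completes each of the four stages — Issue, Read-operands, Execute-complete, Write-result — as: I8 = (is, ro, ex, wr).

I1: IS=1 RO=2 EX=5 WR=6
I2: IS=2 RO=7 EX=8 WR=9  [RAW R4: wait I1 write@6]
I3: IS=10 RO=11 EX=12 WR=13  [struct: ALU busy until I2 writes@9]
I4: IS=14 RO=15 EX=16 WR=17  [struct: ALU busy until I3 writes@13]
I5: IS=18 RO=19 EX=22 WR=23  [WAW R1: wait I4 write@17]
I6: IS=24 RO=25 EX=28 WR=29  [struct: FPADD busy until I5 writes@23]
I7: IS=30 RO=31 EX=34 WR=35  [struct: FPADD busy until I6 writes@29]
I8: IS=36 RO=37 EX=42 WR=43  [WAW R0: wait I7 write@35]

I8 = (36, 37, 42, 43)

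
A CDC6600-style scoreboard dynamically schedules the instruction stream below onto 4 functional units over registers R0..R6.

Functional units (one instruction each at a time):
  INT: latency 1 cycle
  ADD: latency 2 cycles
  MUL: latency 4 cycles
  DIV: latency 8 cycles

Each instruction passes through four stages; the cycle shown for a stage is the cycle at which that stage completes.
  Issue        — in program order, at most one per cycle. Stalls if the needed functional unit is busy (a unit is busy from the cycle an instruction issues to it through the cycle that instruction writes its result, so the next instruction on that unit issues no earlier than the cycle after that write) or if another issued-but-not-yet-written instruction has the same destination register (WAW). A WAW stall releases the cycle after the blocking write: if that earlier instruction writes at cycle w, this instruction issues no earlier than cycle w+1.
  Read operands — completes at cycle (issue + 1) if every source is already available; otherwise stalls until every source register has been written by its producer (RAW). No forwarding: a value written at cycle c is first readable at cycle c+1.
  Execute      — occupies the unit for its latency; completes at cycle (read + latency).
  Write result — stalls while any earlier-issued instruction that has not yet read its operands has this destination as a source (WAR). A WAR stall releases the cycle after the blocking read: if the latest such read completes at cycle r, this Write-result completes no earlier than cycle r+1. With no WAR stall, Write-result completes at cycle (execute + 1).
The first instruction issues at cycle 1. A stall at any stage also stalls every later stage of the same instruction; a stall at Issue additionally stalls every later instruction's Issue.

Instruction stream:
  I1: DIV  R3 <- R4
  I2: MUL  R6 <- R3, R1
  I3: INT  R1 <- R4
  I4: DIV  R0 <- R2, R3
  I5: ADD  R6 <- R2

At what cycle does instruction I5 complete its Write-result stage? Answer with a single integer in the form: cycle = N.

I1  is:1  ro:2  ex:10  wr:11
I2  is:2  ro:12  ex:16  wr:17  — RAW R3: wait I1 write@11
I3  is:3  ro:4  ex:5  wr:13  — WAR R1: wait I2 read@12
I4  is:12  ro:13  ex:21  wr:22  — struct: DIV busy until I1 writes@11
I5  is:18  ro:19  ex:21  wr:22  — WAW R6: wait I2 write@17

cycle = 22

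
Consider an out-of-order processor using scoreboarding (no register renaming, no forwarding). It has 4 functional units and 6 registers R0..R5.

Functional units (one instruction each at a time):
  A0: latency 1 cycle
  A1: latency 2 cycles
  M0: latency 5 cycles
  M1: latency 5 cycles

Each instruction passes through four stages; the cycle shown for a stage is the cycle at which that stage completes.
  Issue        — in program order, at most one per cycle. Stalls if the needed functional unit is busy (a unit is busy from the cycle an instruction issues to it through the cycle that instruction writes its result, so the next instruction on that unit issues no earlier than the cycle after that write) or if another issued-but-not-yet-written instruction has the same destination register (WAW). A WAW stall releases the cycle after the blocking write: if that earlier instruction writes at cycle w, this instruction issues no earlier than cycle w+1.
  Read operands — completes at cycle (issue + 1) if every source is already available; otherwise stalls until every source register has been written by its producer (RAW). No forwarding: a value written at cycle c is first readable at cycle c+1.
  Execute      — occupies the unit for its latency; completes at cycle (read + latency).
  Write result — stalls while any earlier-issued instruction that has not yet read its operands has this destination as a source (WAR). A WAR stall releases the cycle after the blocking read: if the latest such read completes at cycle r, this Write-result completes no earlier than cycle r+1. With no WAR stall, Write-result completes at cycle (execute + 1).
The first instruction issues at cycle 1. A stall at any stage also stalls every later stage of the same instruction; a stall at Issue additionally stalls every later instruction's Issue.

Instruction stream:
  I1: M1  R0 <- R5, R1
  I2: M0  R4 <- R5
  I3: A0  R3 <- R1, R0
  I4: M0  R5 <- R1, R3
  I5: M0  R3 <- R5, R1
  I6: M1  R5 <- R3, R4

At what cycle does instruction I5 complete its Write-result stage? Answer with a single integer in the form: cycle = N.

I1: IS=1 RO=2 EX=7 WR=8
I2: IS=2 RO=3 EX=8 WR=9
I3: IS=3 RO=9 EX=10 WR=11  [RAW R0: wait I1 write@8]
I4: IS=10 RO=12 EX=17 WR=18  [struct: M0 busy until I2 writes@9; RAW R3: wait I3 write@11]
I5: IS=19 RO=20 EX=25 WR=26  [struct: M0 busy until I4 writes@18]
I6: IS=20 RO=27 EX=32 WR=33  [RAW R3: wait I5 write@26]

cycle = 26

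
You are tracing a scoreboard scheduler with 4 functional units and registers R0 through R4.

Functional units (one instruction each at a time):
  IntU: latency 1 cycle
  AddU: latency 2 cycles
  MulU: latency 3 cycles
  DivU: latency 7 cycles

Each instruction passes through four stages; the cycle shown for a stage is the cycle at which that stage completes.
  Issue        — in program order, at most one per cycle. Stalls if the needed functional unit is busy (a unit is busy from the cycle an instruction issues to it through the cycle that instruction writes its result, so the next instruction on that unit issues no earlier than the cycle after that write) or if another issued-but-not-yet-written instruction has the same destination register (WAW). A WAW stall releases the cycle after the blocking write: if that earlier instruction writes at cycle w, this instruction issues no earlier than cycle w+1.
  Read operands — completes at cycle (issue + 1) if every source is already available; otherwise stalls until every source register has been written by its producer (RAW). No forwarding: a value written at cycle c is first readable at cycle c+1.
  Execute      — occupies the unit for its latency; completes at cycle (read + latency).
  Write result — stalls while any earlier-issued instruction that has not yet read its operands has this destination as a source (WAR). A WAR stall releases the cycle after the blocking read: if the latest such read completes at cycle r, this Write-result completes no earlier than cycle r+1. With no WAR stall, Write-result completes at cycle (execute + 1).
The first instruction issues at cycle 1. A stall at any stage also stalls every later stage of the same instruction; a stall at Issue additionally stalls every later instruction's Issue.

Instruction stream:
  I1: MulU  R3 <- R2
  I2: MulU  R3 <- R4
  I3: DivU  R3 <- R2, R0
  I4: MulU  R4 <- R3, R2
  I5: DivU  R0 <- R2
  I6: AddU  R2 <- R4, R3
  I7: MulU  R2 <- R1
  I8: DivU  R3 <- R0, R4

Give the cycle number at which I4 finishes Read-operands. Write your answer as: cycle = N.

[1] issue I1 (MulU)
[2] I1 read-ops
[5] I1 finished on MulU
[6] I1→R3
[7] issue I2 (MulU)
[8] I2 read-ops
[11] I2 finished on MulU
[12] I2→R3
[13] issue I3 (DivU)
[14] I3 read-ops; issue I4 (MulU)
[21] I3 finished on DivU
[22] I3→R3
[23] I4 read-ops; issue I5 (DivU)
[24] I5 read-ops; issue I6 (AddU)
[26] I4 finished on MulU
[27] I4→R4
[28] I6 read-ops
[30] I6 finished on AddU
[31] I5 finished on DivU; I6→R2
[32] I5→R0; issue I7 (MulU)
[33] I7 read-ops; issue I8 (DivU)
[34] I8 read-ops
[36] I7 finished on MulU
[37] I7→R2
[41] I8 finished on DivU
[42] I8→R3

cycle = 23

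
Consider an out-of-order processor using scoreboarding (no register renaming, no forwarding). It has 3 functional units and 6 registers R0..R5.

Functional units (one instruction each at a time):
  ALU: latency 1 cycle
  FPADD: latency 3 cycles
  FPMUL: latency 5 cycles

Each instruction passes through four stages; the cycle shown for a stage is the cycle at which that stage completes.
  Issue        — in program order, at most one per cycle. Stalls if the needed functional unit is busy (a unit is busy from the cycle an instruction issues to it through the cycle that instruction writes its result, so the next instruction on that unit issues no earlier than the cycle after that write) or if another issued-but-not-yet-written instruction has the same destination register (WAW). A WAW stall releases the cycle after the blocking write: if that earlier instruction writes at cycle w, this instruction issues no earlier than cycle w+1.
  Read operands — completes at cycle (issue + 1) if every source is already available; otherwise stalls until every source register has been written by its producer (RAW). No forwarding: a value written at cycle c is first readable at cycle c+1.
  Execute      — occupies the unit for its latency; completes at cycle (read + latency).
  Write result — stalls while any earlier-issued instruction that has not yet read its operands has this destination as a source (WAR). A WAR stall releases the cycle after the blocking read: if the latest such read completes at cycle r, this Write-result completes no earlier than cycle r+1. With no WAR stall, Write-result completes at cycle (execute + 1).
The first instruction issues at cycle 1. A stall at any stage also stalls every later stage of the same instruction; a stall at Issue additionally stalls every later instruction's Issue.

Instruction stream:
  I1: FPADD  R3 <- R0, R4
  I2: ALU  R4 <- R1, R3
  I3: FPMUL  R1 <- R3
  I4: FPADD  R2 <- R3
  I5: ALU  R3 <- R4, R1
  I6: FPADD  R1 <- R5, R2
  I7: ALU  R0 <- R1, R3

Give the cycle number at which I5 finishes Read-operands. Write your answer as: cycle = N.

t=1  I1 issues→FPADD
t=2  I1 reads | I2 issues→ALU
t=3  I3 issues→FPMUL
t=5  I1 exec-done
t=6  I1 writes R3
t=7  I2 reads | I3 reads | I4 issues→FPADD
t=8  I2 exec-done | I4 reads
t=9  I2 writes R4
t=10  I5 issues→ALU
t=11  I4 exec-done
t=12  I3 exec-done | I4 writes R2
t=13  I3 writes R1
t=14  I5 reads | I6 issues→FPADD
t=15  I5 exec-done | I6 reads
t=16  I5 writes R3
t=17  I7 issues→ALU
t=18  I6 exec-done
t=19  I6 writes R1
t=20  I7 reads
t=21  I7 exec-done
t=22  I7 writes R0

cycle = 14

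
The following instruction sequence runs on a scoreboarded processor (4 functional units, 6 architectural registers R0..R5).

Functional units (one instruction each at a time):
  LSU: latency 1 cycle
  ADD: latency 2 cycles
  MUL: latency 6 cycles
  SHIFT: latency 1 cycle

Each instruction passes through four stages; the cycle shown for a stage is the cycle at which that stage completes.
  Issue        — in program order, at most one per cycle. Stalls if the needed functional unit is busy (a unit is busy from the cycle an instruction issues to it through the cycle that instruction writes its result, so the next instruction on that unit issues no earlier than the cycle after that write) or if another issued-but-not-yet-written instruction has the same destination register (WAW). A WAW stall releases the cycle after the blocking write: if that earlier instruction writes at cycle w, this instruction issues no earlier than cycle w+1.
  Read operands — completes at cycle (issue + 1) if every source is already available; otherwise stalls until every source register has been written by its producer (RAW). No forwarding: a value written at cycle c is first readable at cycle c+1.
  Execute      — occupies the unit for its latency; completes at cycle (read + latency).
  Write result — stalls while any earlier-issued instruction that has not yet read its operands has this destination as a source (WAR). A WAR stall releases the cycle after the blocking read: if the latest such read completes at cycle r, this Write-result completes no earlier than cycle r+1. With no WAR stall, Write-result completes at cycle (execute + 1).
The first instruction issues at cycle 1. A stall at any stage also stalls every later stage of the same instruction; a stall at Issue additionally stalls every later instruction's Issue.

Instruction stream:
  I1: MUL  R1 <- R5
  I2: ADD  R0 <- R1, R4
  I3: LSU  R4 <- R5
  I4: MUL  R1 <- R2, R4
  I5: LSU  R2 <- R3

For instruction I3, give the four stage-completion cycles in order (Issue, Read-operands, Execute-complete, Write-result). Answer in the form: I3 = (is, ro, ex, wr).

I3 = (3, 4, 5, 11)

I1  is:1  ro:2  ex:8  wr:9
I2  is:2  ro:10  ex:12  wr:13  — RAW R1: wait I1 write@9
I3  is:3  ro:4  ex:5  wr:11  — WAR R4: wait I2 read@10
I4  is:10  ro:12  ex:18  wr:19  — struct: MUL busy until I1 writes@9, RAW R4: wait I3 write@11
I5  is:12  ro:13  ex:14  wr:15  — struct: LSU busy until I3 writes@11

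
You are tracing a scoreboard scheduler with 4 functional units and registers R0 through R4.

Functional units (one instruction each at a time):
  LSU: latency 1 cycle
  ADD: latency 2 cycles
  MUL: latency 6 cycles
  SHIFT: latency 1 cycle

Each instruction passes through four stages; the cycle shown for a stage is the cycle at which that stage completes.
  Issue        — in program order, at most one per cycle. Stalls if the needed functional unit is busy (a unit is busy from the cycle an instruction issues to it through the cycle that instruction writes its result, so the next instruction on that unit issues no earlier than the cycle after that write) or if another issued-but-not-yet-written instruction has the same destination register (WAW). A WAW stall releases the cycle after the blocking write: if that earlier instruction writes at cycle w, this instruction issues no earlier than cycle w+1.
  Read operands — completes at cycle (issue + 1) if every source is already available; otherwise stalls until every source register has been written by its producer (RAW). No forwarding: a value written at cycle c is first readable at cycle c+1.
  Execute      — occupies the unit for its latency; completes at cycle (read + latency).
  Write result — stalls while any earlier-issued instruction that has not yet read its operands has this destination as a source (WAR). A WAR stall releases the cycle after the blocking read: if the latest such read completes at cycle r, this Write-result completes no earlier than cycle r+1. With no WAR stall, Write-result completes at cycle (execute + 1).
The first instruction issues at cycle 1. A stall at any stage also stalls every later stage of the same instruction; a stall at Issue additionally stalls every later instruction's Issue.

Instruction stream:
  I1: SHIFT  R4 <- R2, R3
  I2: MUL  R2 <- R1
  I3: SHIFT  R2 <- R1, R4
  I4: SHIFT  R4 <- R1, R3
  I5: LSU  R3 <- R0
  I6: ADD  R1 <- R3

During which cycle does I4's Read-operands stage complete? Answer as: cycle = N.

[I1] 1/2/3/4
[I2] 2/3/9/10
[I3] 11/12/13/14  (WAW R2: wait I2 write@10)
[I4] 15/16/17/18  (struct: SHIFT busy until I3 writes@14)
[I5] 16/17/18/19
[I6] 17/20/22/23  (RAW R3: wait I5 write@19)

cycle = 16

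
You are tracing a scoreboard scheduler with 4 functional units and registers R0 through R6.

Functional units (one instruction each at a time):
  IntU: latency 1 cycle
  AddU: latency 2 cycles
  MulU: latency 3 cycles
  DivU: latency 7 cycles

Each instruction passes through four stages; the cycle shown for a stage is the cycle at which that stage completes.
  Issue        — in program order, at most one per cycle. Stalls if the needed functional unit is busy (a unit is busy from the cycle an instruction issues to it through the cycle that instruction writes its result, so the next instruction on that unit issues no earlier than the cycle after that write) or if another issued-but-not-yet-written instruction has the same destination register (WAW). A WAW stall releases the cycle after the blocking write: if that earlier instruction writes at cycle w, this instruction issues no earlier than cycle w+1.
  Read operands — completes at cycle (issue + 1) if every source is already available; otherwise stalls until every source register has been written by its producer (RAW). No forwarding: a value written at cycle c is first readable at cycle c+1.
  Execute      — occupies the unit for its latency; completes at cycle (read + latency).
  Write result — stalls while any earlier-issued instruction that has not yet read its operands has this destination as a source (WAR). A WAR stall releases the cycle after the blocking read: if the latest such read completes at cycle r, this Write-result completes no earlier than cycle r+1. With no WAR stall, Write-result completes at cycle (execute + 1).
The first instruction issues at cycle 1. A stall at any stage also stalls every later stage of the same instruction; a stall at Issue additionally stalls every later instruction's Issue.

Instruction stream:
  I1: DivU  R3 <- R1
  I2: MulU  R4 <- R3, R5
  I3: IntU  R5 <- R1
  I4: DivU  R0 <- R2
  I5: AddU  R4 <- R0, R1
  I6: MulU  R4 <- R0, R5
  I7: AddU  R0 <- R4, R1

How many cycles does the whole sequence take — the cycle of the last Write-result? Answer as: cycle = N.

I1: IS=1 RO=2 EX=9 WR=10
I2: IS=2 RO=11 EX=14 WR=15  [RAW R3: wait I1 write@10]
I3: IS=3 RO=4 EX=5 WR=12  [WAR R5: wait I2 read@11]
I4: IS=11 RO=12 EX=19 WR=20  [struct: DivU busy until I1 writes@10]
I5: IS=16 RO=21 EX=23 WR=24  [WAW R4: wait I2 write@15; RAW R0: wait I4 write@20]
I6: IS=25 RO=26 EX=29 WR=30  [WAW R4: wait I5 write@24]
I7: IS=26 RO=31 EX=33 WR=34  [RAW R4: wait I6 write@30]

cycle = 34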